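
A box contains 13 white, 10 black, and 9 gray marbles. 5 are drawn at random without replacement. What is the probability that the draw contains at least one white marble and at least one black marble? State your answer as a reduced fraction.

There are C(32,5) = 201376 possible draws.
By inclusion-exclusion on the complements, draws missing all white or all black: C(19,5) + C(22,5) − C(9,5) = 11628 + 26334 − 126 = 37836.
So draws with at least one of each: 201376 − 37836 = 163540, probability 163540/201376 = 40885/50344.

40885/50344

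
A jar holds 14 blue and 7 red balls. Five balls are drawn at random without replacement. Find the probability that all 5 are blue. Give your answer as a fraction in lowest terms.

286/2907

There are C(21,5) = 20349 possible selections.
Selections with all blue: C(14,5) = 2002.
Probability = 2002/20349 = 286/2907.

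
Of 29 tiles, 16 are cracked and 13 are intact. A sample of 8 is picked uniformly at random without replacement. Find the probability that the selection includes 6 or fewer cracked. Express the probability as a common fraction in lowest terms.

There are C(29,8) = 4292145 ways to choose the 8.
Count the complement (more than 6 cracked): C(16,7)·C(13,1) + C(16,8)·C(13,0) = 148720 + 12870 = 161590.
Probability = 1 − 161590/4292145 = 4130555/4292145 = 5777/6003.

5777/6003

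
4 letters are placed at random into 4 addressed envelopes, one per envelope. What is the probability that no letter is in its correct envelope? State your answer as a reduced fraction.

There are 4! = 24 assignments.
By inclusion-exclusion, assignments with no fixed points: C(4,0)·4! − C(4,1)·3! + C(4,2)·2! − C(4,3)·1! + C(4,4)·0! = 9.
Probability = 9/24 = 3/8.

3/8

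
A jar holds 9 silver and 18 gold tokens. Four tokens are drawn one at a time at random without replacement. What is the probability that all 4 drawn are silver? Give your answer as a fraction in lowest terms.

7/975

Multiply the conditional probabilities at each draw: 9/27 · 8/26 · 7/25 · 6/24 = 3024/421200 = 7/975.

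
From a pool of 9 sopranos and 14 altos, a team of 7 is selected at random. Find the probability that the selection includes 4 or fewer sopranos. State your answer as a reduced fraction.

Total selections: C(23,7) = 245157.
Count the complement (more than 4 sopranos): C(9,5)·C(14,2) + C(9,6)·C(14,1) + C(9,7)·C(14,0) = 11466 + 1176 + 36 = 12678.
Probability = 1 − 12678/245157 = 232479/245157 = 77493/81719.

77493/81719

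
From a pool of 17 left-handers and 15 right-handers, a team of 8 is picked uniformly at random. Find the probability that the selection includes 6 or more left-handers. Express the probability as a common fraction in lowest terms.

12427/80910

Total selections: C(32,8) = 10518300.
Favorable selections (6 or more left-handers): C(17,6)·C(15,2) + C(17,7)·C(15,1) + C(17,8)·C(15,0) = 1299480 + 291720 + 24310 = 1615510.
Probability = 1615510/10518300 = 12427/80910.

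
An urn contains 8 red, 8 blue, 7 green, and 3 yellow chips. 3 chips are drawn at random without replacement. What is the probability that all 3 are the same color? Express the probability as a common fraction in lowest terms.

There are C(26,3) = 2600 ways to draw 3 chips.
All same color: C(8,3) + C(8,3) + C(7,3) + C(3,3) = 56 + 56 + 35 + 1 = 148.
Probability = 148/2600 = 37/650.

37/650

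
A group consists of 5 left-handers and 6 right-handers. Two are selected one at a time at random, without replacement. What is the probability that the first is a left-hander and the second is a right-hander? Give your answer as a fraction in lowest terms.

Multiply the conditional probabilities at each draw: 5/11 · 6/10 = 30/110 = 3/11.

3/11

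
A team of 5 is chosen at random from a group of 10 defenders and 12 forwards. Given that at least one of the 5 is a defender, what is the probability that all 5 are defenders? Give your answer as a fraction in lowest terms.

Work in counts. Selections with at least one defender: C(22,5) − C(12,5) = 26334 − 792 = 25542.
Of those, selections where all 5 are defenders: C(10,5) = 252.
Conditional probability = 252/25542 = 14/1419.

14/1419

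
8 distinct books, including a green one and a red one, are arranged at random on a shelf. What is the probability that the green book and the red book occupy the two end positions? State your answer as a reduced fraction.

There are 8! = 40320 arrangements.
Place the green book and the red book at the ends in 2 ways, arrange the remaining 6 in 6! = 720 ways: 2·720 = 1440.
Probability = 1440/40320 = 1/28.

1/28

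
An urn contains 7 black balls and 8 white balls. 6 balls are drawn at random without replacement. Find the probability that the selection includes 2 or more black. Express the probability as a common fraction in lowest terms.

131/143

There are C(15,6) = 5005 ways to choose the 6.
Favorable selections (2 or more black): C(7,2)·C(8,4) + C(7,3)·C(8,3) + C(7,4)·C(8,2) + C(7,5)·C(8,1) + C(7,6)·C(8,0) = 1470 + 1960 + 980 + 168 + 7 = 4585.
Probability = 4585/5005 = 131/143.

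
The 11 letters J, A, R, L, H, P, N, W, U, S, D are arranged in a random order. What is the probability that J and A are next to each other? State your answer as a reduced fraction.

There are 11! = 39916800 arrangements.
Treat J and A as a block: 10! arrangements of the blocks × 2 orders within the block = 2·3628800 = 7257600.
Probability = 7257600/39916800 = 2/11.

2/11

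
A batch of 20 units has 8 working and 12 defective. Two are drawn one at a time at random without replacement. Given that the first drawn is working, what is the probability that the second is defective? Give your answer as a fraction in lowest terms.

12/19

After removing one working, 19 remain: 7 working and 12 defective.
So the probability the next is defective is 12/19.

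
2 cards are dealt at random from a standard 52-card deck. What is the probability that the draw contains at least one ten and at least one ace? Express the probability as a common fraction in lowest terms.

There are C(52,2) = 1326 possible draws.
By inclusion-exclusion on the complements, draws missing all tens or all aces: C(48,2) + C(48,2) − C(44,2) = 1128 + 1128 − 946 = 1310.
So draws with at least one of each: 1326 − 1310 = 16, probability 16/1326 = 8/663.

8/663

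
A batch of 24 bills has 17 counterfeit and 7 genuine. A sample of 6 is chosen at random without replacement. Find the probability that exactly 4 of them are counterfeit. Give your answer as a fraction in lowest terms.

Total number of selections: C(24,6) = 134596.
Selections with exactly 4 counterfeit: choose 4 of the 17 counterfeit and 2 of the 7 genuine, C(17,4)·C(7,2) = 2380·21 = 49980.
Probability = 49980/134596 = 1785/4807.

1785/4807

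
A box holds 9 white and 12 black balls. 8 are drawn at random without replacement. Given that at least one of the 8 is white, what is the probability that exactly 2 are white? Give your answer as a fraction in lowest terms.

Work in counts. Selections with at least one white: C(21,8) − C(12,8) = 203490 − 495 = 202995.
Of those, selections where exactly 2 are white: C(9,2)·C(12,6) = 36·924 = 33264.
Conditional probability = 33264/202995 = 3696/22555.

3696/22555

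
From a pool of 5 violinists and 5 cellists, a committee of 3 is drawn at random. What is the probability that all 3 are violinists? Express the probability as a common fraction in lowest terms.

1/12

There are C(10,3) = 120 possible selections.
Selections with all violinists: C(5,3) = 10.
Probability = 10/120 = 1/12.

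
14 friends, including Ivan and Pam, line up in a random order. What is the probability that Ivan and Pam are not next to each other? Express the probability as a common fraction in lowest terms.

6/7

There are 14! = 87178291200 arrangements.
Arrangements with Ivan and Pam adjacent: 2·13! = 12454041600.
So not adjacent: 87178291200 − 12454041600 = 74724249600, probability 74724249600/87178291200 = 6/7.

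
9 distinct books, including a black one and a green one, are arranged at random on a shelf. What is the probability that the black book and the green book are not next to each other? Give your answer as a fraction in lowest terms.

There are 9! = 362880 arrangements.
Arrangements with the black book and the green book adjacent: 2·8! = 80640.
So not adjacent: 362880 − 80640 = 282240, probability 282240/362880 = 7/9.

7/9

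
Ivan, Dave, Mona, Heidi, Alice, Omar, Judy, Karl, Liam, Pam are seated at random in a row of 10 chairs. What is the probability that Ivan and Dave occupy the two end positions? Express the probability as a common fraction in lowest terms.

1/45

There are 10! = 3628800 arrangements.
Place Ivan and Dave at the ends in 2 ways, arrange the remaining 8 in 8! = 40320 ways: 2·40320 = 80640.
Probability = 80640/3628800 = 1/45.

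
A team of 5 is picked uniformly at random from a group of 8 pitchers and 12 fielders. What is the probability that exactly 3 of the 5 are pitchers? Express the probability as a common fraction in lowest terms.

77/323

The sample space is all 5-subsets of the 20: C(20,5) = 15504.
Selections with exactly 3 pitchers: choose 3 of the 8 pitchers and 2 of the 12 fielders, C(8,3)·C(12,2) = 56·66 = 3696.
Probability = 3696/15504 = 77/323.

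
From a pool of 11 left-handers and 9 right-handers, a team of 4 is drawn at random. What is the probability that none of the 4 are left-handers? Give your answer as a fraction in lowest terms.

42/1615

There are C(20,4) = 4845 possible selections.
Selections with no left-handers (all right-handers): C(9,4) = 126.
Probability = 126/4845 = 42/1615.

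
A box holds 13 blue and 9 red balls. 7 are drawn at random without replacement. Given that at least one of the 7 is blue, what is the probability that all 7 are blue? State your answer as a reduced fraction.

Work in counts. Selections with at least one blue: C(22,7) − C(9,7) = 170544 − 36 = 170508.
Of those, selections where all 7 are blue: C(13,7) = 1716.
Conditional probability = 1716/170508 = 11/1093.

11/1093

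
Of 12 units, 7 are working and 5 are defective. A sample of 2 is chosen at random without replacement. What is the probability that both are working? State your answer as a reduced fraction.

There are C(12,2) = 66 possible selections.
Selections with all working: C(7,2) = 21.
Probability = 21/66 = 7/22.

7/22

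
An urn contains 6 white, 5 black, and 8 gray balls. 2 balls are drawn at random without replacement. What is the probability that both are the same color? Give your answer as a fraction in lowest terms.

53/171

There are C(19,2) = 171 ways to draw 2 balls.
All same color: C(6,2) + C(5,2) + C(8,2) = 15 + 10 + 28 = 53.
Probability = 53/171.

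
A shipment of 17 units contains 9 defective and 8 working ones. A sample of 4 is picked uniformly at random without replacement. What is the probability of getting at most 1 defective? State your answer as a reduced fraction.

41/170

Total selections: C(17,4) = 2380.
Favorable selections (at most 1 defective): C(9,0)·C(8,4) + C(9,1)·C(8,3) = 70 + 504 = 574.
Probability = 574/2380 = 41/170.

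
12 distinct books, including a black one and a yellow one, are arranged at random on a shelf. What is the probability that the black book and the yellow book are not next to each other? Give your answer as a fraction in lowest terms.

There are 12! = 479001600 arrangements.
Arrangements with the black book and the yellow book adjacent: 2·11! = 79833600.
So not adjacent: 479001600 − 79833600 = 399168000, probability 399168000/479001600 = 5/6.

5/6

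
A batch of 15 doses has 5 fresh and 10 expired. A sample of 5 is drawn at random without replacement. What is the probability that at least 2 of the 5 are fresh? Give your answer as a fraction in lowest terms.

81/143

Total selections: C(15,5) = 3003.
Count the complement (fewer than 2 fresh): C(5,0)·C(10,5) + C(5,1)·C(10,4) = 252 + 1050 = 1302.
Probability = 1 − 1302/3003 = 1701/3003 = 81/143.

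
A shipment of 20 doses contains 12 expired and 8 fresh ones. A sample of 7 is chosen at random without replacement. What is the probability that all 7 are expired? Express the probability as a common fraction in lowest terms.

33/3230

There are C(20,7) = 77520 possible selections.
Selections with all expired: C(12,7) = 792.
Probability = 792/77520 = 33/3230.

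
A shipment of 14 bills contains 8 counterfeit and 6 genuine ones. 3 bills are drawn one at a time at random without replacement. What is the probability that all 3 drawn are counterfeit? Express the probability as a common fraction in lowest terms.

Multiply the conditional probabilities at each draw: 8/14 · 7/13 · 6/12 = 336/2184 = 2/13.

2/13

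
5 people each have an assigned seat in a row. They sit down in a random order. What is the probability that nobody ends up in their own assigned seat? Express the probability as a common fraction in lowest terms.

11/30

There are 5! = 120 seatings.
By inclusion-exclusion, seatings with no fixed points: C(5,0)·5! − C(5,1)·4! + C(5,2)·3! − C(5,3)·2! + C(5,4)·1! − C(5,5)·0! = 44.
Probability = 44/120 = 11/30.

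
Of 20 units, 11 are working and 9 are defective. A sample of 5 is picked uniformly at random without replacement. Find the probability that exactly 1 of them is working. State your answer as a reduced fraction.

The sample space is all 5-subsets of the 20: C(20,5) = 15504.
Selections with exactly 1 working: choose 1 of the 11 working and 4 of the 9 defective, C(11,1)·C(9,4) = 11·126 = 1386.
Probability = 1386/15504 = 231/2584.

231/2584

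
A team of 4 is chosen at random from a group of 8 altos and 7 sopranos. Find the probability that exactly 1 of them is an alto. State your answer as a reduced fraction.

Total number of selections: C(15,4) = 1365.
Selections with exactly 1 alto: choose 1 of the 8 altos and 3 of the 7 sopranos, C(8,1)·C(7,3) = 8·35 = 280.
Probability = 280/1365 = 8/39.

8/39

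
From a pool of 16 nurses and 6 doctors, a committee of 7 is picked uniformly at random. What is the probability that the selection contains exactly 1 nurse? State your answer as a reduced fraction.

1/10659

Total number of selections: C(22,7) = 170544.
Selections with exactly 1 nurse: choose 1 of the 16 nurses and 6 of the 6 doctors, C(16,1)·C(6,6) = 16·1 = 16.
Probability = 16/170544 = 1/10659.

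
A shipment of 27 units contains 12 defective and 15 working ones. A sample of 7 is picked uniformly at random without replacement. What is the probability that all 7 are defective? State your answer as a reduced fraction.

4/4485

There are C(27,7) = 888030 possible selections.
Selections with all defective: C(12,7) = 792.
Probability = 792/888030 = 4/4485.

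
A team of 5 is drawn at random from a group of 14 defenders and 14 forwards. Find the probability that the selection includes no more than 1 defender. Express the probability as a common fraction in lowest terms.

22/135

There are C(28,5) = 98280 ways to choose the 5.
Favorable selections (no more than 1 defender): C(14,0)·C(14,5) + C(14,1)·C(14,4) = 2002 + 14014 = 16016.
Probability = 16016/98280 = 22/135.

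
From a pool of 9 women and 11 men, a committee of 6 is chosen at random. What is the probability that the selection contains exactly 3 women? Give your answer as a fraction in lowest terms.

231/646

Total number of selections: C(20,6) = 38760.
Selections with exactly 3 women: choose 3 of the 9 women and 3 of the 11 men, C(9,3)·C(11,3) = 84·165 = 13860.
Probability = 13860/38760 = 231/646.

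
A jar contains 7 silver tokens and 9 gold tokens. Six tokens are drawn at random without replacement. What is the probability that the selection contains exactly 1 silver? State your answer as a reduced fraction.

The sample space is all 6-subsets of the 16: C(16,6) = 8008.
Selections with exactly 1 silver: choose 1 of the 7 silver and 5 of the 9 gold, C(7,1)·C(9,5) = 7·126 = 882.
Probability = 882/8008 = 63/572.

63/572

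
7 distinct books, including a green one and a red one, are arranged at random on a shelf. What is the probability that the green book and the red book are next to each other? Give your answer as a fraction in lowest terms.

There are 7! = 5040 arrangements.
Treat the green book and the red book as a block: 6! arrangements of the blocks × 2 orders within the block = 2·720 = 1440.
Probability = 1440/5040 = 2/7.

2/7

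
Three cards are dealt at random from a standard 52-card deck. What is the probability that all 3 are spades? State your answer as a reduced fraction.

There are C(52,3) = 22100 possible 3-card hands.
Hands that are all spades: C(13,3) = 286.
Probability = 286/22100 = 11/850.

11/850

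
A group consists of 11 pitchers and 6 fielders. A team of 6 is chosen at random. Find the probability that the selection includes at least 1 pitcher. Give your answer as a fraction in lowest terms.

12375/12376

Total selections: C(17,6) = 12376.
The complement is all 6 are fielders: C(6,6) = 1.
Probability = 1 − 1/12376 = 12375/12376.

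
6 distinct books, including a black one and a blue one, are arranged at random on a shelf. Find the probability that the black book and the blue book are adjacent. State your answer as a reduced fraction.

There are 6! = 720 arrangements.
Treat the black book and the blue book as a block: 5! arrangements of the blocks × 2 orders within the block = 2·120 = 240.
Probability = 240/720 = 1/3.

1/3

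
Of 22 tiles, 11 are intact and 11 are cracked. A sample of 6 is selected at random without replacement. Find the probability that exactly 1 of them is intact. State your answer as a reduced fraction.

There are C(22,6) = 74613 ways to choose 6 from 22.
Selections with exactly 1 intact: choose 1 of the 11 intact and 5 of the 11 cracked, C(11,1)·C(11,5) = 11·462 = 5082.
Probability = 5082/74613 = 22/323.

22/323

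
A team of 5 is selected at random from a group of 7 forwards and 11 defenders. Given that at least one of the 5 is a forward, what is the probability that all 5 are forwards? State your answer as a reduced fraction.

Work in counts. Selections with at least one forward: C(18,5) − C(11,5) = 8568 − 462 = 8106.
Of those, selections where all 5 are forwards: C(7,5) = 21.
Conditional probability = 21/8106 = 1/386.

1/386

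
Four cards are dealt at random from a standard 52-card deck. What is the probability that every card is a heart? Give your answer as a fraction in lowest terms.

11/4165

There are C(52,4) = 270725 possible 4-card hands.
Hands that are all hearts: C(13,4) = 715.
Probability = 715/270725 = 11/4165.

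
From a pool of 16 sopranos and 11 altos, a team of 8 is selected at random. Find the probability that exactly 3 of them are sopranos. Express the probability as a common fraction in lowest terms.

There are C(27,8) = 2220075 ways to choose 8 from 27.
Selections with exactly 3 sopranos: choose 3 of the 16 sopranos and 5 of the 11 altos, C(16,3)·C(11,5) = 560·462 = 258720.
Probability = 258720/2220075 = 1568/13455.

1568/13455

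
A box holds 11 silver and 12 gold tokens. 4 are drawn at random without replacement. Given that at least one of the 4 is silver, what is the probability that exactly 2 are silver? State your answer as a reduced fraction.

33/76

Work in counts. Selections with at least one silver: C(23,4) − C(12,4) = 8855 − 495 = 8360.
Of those, selections where exactly 2 are silver: C(11,2)·C(12,2) = 55·66 = 3630.
Conditional probability = 3630/8360 = 33/76.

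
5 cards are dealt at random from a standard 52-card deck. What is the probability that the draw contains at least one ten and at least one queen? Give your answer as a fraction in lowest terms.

There are C(52,5) = 2598960 possible draws.
By inclusion-exclusion on the complements, draws missing all tens or all queens: C(48,5) + C(48,5) − C(44,5) = 1712304 + 1712304 − 1086008 = 2338600.
So draws with at least one of each: 2598960 − 2338600 = 260360, probability 260360/2598960 = 6509/64974.

6509/64974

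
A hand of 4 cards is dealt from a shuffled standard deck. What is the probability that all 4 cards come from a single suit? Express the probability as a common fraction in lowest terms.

44/4165

There are C(52,4) = 270725 possible 4-card hands.
Hands of one suit: 4 suits × C(13,4) = 4·715 = 2860.
Probability = 2860/270725 = 44/4165.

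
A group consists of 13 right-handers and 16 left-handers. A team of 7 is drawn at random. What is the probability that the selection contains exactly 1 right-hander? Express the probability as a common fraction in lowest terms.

2002/30015

Total number of selections: C(29,7) = 1560780.
Selections with exactly 1 right-hander: choose 1 of the 13 right-handers and 6 of the 16 left-handers, C(13,1)·C(16,6) = 13·8008 = 104104.
Probability = 104104/1560780 = 2002/30015.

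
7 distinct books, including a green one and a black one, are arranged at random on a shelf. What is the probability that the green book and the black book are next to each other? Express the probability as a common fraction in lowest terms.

There are 7! = 5040 arrangements.
Treat the green book and the black book as a block: 6! arrangements of the blocks × 2 orders within the block = 2·720 = 1440.
Probability = 1440/5040 = 2/7.

2/7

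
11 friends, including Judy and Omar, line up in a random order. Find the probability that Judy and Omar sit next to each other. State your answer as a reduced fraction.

There are 11! = 39916800 arrangements.
Treat Judy and Omar as a block: 10! arrangements of the blocks × 2 orders within the block = 2·3628800 = 7257600.
Probability = 7257600/39916800 = 2/11.

2/11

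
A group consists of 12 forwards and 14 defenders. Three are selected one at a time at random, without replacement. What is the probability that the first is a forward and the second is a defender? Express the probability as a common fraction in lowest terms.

Multiply the conditional probabilities at each draw: 12/26 · 14/25 = 168/650 = 84/325.

84/325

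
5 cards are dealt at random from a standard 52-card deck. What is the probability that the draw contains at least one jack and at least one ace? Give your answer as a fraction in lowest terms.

6509/64974

There are C(52,5) = 2598960 possible draws.
By inclusion-exclusion on the complements, draws missing all jacks or all aces: C(48,5) + C(48,5) − C(44,5) = 1712304 + 1712304 − 1086008 = 2338600.
So draws with at least one of each: 2598960 − 2338600 = 260360, probability 260360/2598960 = 6509/64974.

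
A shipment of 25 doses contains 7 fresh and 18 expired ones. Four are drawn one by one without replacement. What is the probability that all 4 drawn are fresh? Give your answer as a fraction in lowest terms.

7/2530

Multiply the conditional probabilities at each draw: 7/25 · 6/24 · 5/23 · 4/22 = 840/303600 = 7/2530.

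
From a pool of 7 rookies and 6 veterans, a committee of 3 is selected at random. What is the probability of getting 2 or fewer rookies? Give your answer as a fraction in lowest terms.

There are C(13,3) = 286 ways to choose the 3.
The complement is exactly 3 rookies: C(7,3)·C(6,0) = 35.
Probability = 1 − 35/286 = 251/286.

251/286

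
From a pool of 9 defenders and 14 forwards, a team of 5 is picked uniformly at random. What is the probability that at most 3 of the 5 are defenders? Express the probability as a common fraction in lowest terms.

4537/4807

There are C(23,5) = 33649 ways to choose the 5.
Count the complement (more than 3 defenders): C(9,4)·C(14,1) + C(9,5)·C(14,0) = 1764 + 126 = 1890.
Probability = 1 − 1890/33649 = 31759/33649 = 4537/4807.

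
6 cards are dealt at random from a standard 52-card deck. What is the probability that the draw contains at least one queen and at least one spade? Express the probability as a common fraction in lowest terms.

6772177/20358520

There are C(52,6) = 20358520 possible draws.
By inclusion-exclusion on the complements, draws missing all queens or all spades: C(48,6) + C(39,6) − C(36,6) = 12271512 + 3262623 − 1947792 = 13586343.
So draws with at least one of each: 20358520 − 13586343 = 6772177, probability 6772177/20358520.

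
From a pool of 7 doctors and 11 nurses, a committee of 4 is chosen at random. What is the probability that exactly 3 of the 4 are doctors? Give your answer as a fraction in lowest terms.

77/612

There are C(18,4) = 3060 ways to choose 4 from 18.
Selections with exactly 3 doctors: choose 3 of the 7 doctors and 1 of the 11 nurses, C(7,3)·C(11,1) = 35·11 = 385.
Probability = 385/3060 = 77/612.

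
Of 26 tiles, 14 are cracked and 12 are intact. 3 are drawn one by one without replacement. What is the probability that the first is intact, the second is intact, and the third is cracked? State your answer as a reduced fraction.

77/650

Multiply the conditional probabilities at each draw: 12/26 · 11/25 · 14/24 = 1848/15600 = 77/650.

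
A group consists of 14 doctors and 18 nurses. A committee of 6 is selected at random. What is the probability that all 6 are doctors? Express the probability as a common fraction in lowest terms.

There are C(32,6) = 906192 possible selections.
Selections with all doctors: C(14,6) = 3003.
Probability = 3003/906192 = 143/43152.

143/43152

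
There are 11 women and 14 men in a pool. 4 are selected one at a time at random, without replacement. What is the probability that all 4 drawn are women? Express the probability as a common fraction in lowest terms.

3/115

Multiply the conditional probabilities at each draw: 11/25 · 10/24 · 9/23 · 8/22 = 7920/303600 = 3/115.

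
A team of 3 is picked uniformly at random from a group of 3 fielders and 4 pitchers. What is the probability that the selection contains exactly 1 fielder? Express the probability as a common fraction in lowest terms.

Total number of selections: C(7,3) = 35.
Selections with exactly 1 fielder: choose 1 of the 3 fielders and 2 of the 4 pitchers, C(3,1)·C(4,2) = 3·6 = 18.
Probability = 18/35.

18/35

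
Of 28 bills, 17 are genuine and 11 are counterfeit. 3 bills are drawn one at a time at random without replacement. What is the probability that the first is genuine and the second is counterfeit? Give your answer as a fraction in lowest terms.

Multiply the conditional probabilities at each draw: 17/28 · 11/27 = 187/756.

187/756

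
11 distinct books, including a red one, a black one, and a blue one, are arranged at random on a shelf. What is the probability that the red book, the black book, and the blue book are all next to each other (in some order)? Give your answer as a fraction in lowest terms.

There are 11! = 39916800 arrangements.
Treat the three as one block: 9! placements × 3! orders within the block = 362880·6 = 2177280.
Probability = 2177280/39916800 = 3/55.

3/55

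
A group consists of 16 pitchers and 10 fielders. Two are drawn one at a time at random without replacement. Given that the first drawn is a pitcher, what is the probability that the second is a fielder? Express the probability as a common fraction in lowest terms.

2/5

After removing one pitcher, 25 remain: 15 pitchers and 10 fielders.
So the probability the next is a fielder is 10/25 = 2/5.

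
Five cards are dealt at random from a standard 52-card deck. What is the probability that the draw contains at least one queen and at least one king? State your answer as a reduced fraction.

6509/64974

There are C(52,5) = 2598960 possible draws.
By inclusion-exclusion on the complements, draws missing all queens or all kings: C(48,5) + C(48,5) − C(44,5) = 1712304 + 1712304 − 1086008 = 2338600.
So draws with at least one of each: 2598960 − 2338600 = 260360, probability 260360/2598960 = 6509/64974.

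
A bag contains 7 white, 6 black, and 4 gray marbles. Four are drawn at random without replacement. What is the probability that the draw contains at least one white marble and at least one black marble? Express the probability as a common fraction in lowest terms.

263/340

There are C(17,4) = 2380 possible draws.
By inclusion-exclusion on the complements, draws missing all white or all black: C(10,4) + C(11,4) − C(4,4) = 210 + 330 − 1 = 539.
So draws with at least one of each: 2380 − 539 = 1841, probability 1841/2380 = 263/340.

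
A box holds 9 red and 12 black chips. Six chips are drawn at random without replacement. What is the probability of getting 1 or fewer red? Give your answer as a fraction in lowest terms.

671/4522

There are C(21,6) = 54264 ways to choose the 6.
Favorable selections (1 or fewer red): C(9,0)·C(12,6) + C(9,1)·C(12,5) = 924 + 7128 = 8052.
Probability = 8052/54264 = 671/4522.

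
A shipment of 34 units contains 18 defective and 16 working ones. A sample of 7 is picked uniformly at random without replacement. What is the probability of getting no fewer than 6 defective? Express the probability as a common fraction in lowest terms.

39/638

There are C(34,7) = 5379616 ways to choose the 7.
Favorable selections (no fewer than 6 defective): C(18,6)·C(16,1) + C(18,7)·C(16,0) = 297024 + 31824 = 328848.
Probability = 328848/5379616 = 39/638.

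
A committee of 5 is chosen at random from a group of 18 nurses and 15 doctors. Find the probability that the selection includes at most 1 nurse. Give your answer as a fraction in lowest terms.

9191/79112

Total selections: C(33,5) = 237336.
Favorable selections (at most 1 nurse): C(18,0)·C(15,5) + C(18,1)·C(15,4) = 3003 + 24570 = 27573.
Probability = 27573/237336 = 9191/79112.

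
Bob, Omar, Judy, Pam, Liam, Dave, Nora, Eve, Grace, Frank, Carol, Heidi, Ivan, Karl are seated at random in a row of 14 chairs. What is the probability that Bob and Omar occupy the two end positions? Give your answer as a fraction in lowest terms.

There are 14! = 87178291200 arrangements.
Place Bob and Omar at the ends in 2 ways, arrange the remaining 12 in 12! = 479001600 ways: 2·479001600 = 958003200.
Probability = 958003200/87178291200 = 1/91.

1/91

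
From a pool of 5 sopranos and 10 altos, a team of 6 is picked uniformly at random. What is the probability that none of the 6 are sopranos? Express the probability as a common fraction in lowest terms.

6/143

There are C(15,6) = 5005 possible selections.
Selections with no sopranos (all altos): C(10,6) = 210.
Probability = 210/5005 = 6/143.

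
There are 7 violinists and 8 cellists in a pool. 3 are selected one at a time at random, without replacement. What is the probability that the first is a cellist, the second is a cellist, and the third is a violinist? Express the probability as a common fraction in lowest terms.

28/195

Multiply the conditional probabilities at each draw: 8/15 · 7/14 · 7/13 = 392/2730 = 28/195.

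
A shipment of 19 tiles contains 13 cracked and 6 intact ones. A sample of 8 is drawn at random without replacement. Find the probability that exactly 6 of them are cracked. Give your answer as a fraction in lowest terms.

110/323

The sample space is all 8-subsets of the 19: C(19,8) = 75582.
Selections with exactly 6 cracked: choose 6 of the 13 cracked and 2 of the 6 intact, C(13,6)·C(6,2) = 1716·15 = 25740.
Probability = 25740/75582 = 110/323.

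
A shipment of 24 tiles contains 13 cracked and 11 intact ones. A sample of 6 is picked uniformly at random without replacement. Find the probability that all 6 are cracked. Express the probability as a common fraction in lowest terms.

There are C(24,6) = 134596 possible selections.
Selections with all cracked: C(13,6) = 1716.
Probability = 1716/134596 = 39/3059.

39/3059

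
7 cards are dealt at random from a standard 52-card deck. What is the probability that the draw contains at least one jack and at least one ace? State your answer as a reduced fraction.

3105873/16723070

There are C(52,7) = 133784560 possible draws.
By inclusion-exclusion on the complements, draws missing all jacks or all aces: C(48,7) + C(48,7) − C(44,7) = 73629072 + 73629072 − 38320568 = 108937576.
So draws with at least one of each: 133784560 − 108937576 = 24846984, probability 24846984/133784560 = 3105873/16723070.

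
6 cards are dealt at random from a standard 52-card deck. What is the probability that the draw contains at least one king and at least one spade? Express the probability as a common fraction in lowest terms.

6772177/20358520

There are C(52,6) = 20358520 possible draws.
By inclusion-exclusion on the complements, draws missing all kings or all spades: C(48,6) + C(39,6) − C(36,6) = 12271512 + 3262623 − 1947792 = 13586343.
So draws with at least one of each: 20358520 − 13586343 = 6772177, probability 6772177/20358520.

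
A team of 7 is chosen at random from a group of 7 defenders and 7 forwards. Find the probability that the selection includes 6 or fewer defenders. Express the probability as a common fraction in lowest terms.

3431/3432

There are C(14,7) = 3432 ways to choose the 7.
Favorable selections (6 or fewer defenders): C(7,0)·C(7,7) + C(7,1)·C(7,6) + C(7,2)·C(7,5) + C(7,3)·C(7,4) + C(7,4)·C(7,3) + C(7,5)·C(7,2) + C(7,6)·C(7,1) = 1 + 49 + 441 + 1225 + 1225 + 441 + 49 = 3431.
Probability = 3431/3432.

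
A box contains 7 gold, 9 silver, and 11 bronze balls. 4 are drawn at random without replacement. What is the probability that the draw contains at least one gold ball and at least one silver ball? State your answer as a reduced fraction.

133/234

There are C(27,4) = 17550 possible draws.
By inclusion-exclusion on the complements, draws missing all gold or all silver: C(20,4) + C(18,4) − C(11,4) = 4845 + 3060 − 330 = 7575.
So draws with at least one of each: 17550 − 7575 = 9975, probability 9975/17550 = 133/234.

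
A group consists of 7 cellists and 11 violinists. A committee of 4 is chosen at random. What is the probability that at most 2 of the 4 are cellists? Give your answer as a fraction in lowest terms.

44/51

Total selections: C(18,4) = 3060.
Count the complement (more than 2 cellists): C(7,3)·C(11,1) + C(7,4)·C(11,0) = 385 + 35 = 420.
Probability = 1 − 420/3060 = 2640/3060 = 44/51.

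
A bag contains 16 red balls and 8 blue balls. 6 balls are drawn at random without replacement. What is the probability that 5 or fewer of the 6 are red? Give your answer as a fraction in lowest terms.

Total selections: C(24,6) = 134596.
The complement is exactly 6 red: C(16,6)·C(8,0) = 8008.
Probability = 1 − 8008/134596 = 126588/134596 = 411/437.

411/437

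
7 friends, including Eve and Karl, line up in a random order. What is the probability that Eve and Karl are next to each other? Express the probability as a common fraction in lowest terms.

2/7

There are 7! = 5040 arrangements.
Treat Eve and Karl as a block: 6! arrangements of the blocks × 2 orders within the block = 2·720 = 1440.
Probability = 1440/5040 = 2/7.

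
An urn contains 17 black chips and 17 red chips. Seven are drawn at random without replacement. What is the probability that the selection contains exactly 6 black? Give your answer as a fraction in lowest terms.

Total number of selections: C(34,7) = 5379616.
Selections with exactly 6 black: choose 6 of the 17 black and 1 of the 17 red, C(17,6)·C(17,1) = 12376·17 = 210392.
Probability = 210392/5379616 = 1547/39556.

1547/39556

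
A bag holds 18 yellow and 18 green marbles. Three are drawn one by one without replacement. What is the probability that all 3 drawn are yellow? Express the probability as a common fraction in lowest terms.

4/35

Multiply the conditional probabilities at each draw: 18/36 · 17/35 · 16/34 = 4896/42840 = 4/35.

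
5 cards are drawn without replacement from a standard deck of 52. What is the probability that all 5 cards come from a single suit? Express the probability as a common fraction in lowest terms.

There are C(52,5) = 2598960 possible 5-card hands.
Hands of one suit: 4 suits × C(13,5) = 4·1287 = 5148.
Probability = 5148/2598960 = 33/16660.

33/16660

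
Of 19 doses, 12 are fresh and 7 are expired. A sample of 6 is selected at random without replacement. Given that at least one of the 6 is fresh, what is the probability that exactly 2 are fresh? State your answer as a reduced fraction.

66/775

Work in counts. Selections with at least one fresh: C(19,6) − C(7,6) = 27132 − 7 = 27125.
Of those, selections where exactly 2 are fresh: C(12,2)·C(7,4) = 66·35 = 2310.
Conditional probability = 2310/27125 = 66/775.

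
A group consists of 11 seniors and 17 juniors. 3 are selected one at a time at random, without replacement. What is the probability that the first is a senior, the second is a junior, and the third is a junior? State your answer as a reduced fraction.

Multiply the conditional probabilities at each draw: 11/28 · 17/27 · 16/26 = 2992/19656 = 374/2457.

374/2457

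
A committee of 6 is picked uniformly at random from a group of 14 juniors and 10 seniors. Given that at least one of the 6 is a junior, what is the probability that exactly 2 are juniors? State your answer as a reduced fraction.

1365/9599

Work in counts. Selections with at least one junior: C(24,6) − C(10,6) = 134596 − 210 = 134386.
Of those, selections where exactly 2 are juniors: C(14,2)·C(10,4) = 91·210 = 19110.
Conditional probability = 19110/134386 = 1365/9599.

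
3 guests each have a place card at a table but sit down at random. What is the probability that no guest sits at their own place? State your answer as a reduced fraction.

There are 3! = 6 seatings.
By inclusion-exclusion, seatings with no fixed points: C(3,0)·3! − C(3,1)·2! + C(3,2)·1! − C(3,3)·0! = 2.
Probability = 2/6 = 1/3.

1/3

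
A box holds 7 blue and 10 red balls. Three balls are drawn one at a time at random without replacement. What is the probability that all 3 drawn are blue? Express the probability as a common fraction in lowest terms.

Multiply the conditional probabilities at each draw: 7/17 · 6/16 · 5/15 = 210/4080 = 7/136.

7/136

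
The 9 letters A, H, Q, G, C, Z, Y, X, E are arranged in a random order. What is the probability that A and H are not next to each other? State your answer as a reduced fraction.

7/9

There are 9! = 362880 arrangements.
Arrangements with A and H adjacent: 2·8! = 80640.
So not adjacent: 362880 − 80640 = 282240, probability 282240/362880 = 7/9.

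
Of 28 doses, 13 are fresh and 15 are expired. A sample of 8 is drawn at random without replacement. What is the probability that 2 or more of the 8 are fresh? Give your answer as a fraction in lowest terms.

Total selections: C(28,8) = 3108105.
Count the complement (fewer than 2 fresh): C(13,0)·C(15,8) + C(13,1)·C(15,7) = 6435 + 83655 = 90090.
Probability = 1 − 90090/3108105 = 3018015/3108105 = 67/69.

67/69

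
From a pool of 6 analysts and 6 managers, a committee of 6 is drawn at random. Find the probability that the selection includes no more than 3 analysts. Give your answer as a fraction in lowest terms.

331/462

Total selections: C(12,6) = 924.
Count the complement (more than 3 analysts): C(6,4)·C(6,2) + C(6,5)·C(6,1) + C(6,6)·C(6,0) = 225 + 36 + 1 = 262.
Probability = 1 − 262/924 = 662/924 = 331/462.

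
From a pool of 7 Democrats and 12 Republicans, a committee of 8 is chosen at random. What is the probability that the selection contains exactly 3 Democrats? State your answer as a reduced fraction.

The sample space is all 8-subsets of the 19: C(19,8) = 75582.
Selections with exactly 3 Democrats: choose 3 of the 7 Democrats and 5 of the 12 Republicans, C(7,3)·C(12,5) = 35·792 = 27720.
Probability = 27720/75582 = 1540/4199.

1540/4199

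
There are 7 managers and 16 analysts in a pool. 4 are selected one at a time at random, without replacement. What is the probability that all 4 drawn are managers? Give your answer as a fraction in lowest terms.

1/253

Multiply the conditional probabilities at each draw: 7/23 · 6/22 · 5/21 · 4/20 = 840/212520 = 1/253.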